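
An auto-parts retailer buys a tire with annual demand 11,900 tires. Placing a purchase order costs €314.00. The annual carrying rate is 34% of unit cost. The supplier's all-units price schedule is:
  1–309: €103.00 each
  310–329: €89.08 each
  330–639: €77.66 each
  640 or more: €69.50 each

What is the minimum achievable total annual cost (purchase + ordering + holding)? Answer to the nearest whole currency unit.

Holding cost per unit per year at price C is H = 0.34·C.
Candidates are each tier's EOQ (if it falls in that tier) and each price-break quantity.
Tier 1 (€103.00): EOQ = 462.0 exceeds tier's upper bound 309, so this tier is dominated.
Tier 2 (€89.08): EOQ = 496.7 exceeds tier's upper bound 329, so this tier is dominated.
EOQ at €77.66 = 532.0 (feasible in tier 3): TC = 11,900×€77.66 + (11,900/532.0)×314 + (532.0/2)×0.34×€77.66 = €938,201.25.
EOQ at €69.50 = 562.4 < 640, so use break Q=640: TC = 11,900×€69.50 + (11,900/640.0)×314 + (640.0/2)×0.34×€69.50 = €840,450.04.
Lowest total cost among the candidates is at Q = 640.0.

TC* ≈ €840,450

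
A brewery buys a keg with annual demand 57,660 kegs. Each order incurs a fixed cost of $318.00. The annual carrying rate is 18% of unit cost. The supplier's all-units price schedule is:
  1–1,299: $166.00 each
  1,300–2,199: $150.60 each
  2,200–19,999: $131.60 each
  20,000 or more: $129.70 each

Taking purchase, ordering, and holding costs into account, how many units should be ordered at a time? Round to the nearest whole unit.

Holding cost per unit per year at price C is H = 0.18·C.
Candidates are each tier's EOQ (if it falls in that tier) and each price-break quantity.
EOQ at $166.00 = 1107.8 (feasible in tier 1): TC = 57,660×$166.00 + (57,660/1107.8)×318 + (1107.8/2)×0.18×$166.00 = $9,604,662.15.
EOQ at $150.60 = 1163.1 < 1300, so use break Q=1300: TC = 57,660×$150.60 + (57,660/1300.0)×318 + (1300.0/2)×0.18×$150.60 = $8,715,320.72.
EOQ at $131.60 = 1244.2 < 2200, so use break Q=2200: TC = 57,660×$131.60 + (57,660/2200.0)×318 + (2200.0/2)×0.18×$131.60 = $7,622,447.29.
EOQ at $129.70 = 1253.3 < 20000, so use break Q=20000: TC = 57,660×$129.70 + (57,660/20000.0)×318 + (20000.0/2)×0.18×$129.70 = $7,712,878.79.
Lowest total cost is $7,622,447.29 at Q = 2200.0.

Q* ≈ 2,200 kegs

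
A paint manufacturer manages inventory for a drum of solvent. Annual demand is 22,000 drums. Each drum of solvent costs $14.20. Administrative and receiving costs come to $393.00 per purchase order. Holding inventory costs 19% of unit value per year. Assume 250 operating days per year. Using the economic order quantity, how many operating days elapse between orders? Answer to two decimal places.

T ≈ 28.77 days

Holding cost H = 0.19 × $14.20 = $2.6980 per unit per year.
EOQ = √(2DS/H) = √(2 × 22,000 × 393 / 2.698) ≈ 2531.64.
Cycle time = Q*/D × 250 = 2531.64 / 22,000 × 250 ≈ 28.769 days.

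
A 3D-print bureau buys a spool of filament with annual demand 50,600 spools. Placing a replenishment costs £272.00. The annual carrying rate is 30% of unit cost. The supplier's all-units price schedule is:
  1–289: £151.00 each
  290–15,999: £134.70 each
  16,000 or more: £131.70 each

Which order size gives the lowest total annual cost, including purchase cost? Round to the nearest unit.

Q* ≈ 825 spools

Holding cost per unit per year at price C is H = 0.30·C.
Evaluate total cost at each tier's feasible EOQ or, if the EOQ is below the tier, at the tier's minimum quantity.
Tier 1 (£151.00): EOQ = 779.5 exceeds tier's upper bound 289, so this tier is dominated.
EOQ at £134.70 = 825.3 (feasible in tier 2): TC = 50,600×£134.70 + (50,600/825.3)×272 + (825.3/2)×0.30×£134.70 = £6,849,171.79.
EOQ at £131.70 = 834.7 < 16000, so use break Q=16000: TC = 50,600×£131.70 + (50,600/16000.0)×272 + (16000.0/2)×0.30×£131.70 = £6,980,960.20.
Lowest total cost is £6,849,171.79 at Q = 825.3.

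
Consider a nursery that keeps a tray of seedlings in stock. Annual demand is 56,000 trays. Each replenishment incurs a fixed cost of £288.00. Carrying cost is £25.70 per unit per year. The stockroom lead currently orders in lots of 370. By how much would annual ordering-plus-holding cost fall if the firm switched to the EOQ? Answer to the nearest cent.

Extra cost ≈ £19,551.69 per year

EOQ = √(2DS/H) = √(2 × 56,000 × 288 / 25.7) ≈ 1120.31.
Cost at Q* = (D/Q*)S + (Q*/2)H = √(2DSH) ≈ £28,792.00.
Cost at Q = 370: (56,000/370)×288 + (370/2)×25.7 = £43,589.19 + £4,754.50 = £48,343.69.
Excess = £48,343.69 − £28,792.00 = £19,551.69.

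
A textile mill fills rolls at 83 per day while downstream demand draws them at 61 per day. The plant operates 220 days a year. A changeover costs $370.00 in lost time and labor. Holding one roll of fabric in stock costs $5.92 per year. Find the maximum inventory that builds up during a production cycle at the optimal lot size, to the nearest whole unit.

I_max ≈ 667 rolls

Annual demand D = 61 × 220 = 13,420.
Production build-up factor (1 − d/p) = 1 − 61/83 = 0.2651.
Q* = √(2DS / (H(1 − d/p))) = √(2 × 13,420 × 370 / (5.92 × 0.2651)).
= √(9,930,800 / 1.5692) ≈ 2515.701.
Maximum inventory = Q*(1 − d/p) = 2515.701 × 0.2651 ≈ 666.812.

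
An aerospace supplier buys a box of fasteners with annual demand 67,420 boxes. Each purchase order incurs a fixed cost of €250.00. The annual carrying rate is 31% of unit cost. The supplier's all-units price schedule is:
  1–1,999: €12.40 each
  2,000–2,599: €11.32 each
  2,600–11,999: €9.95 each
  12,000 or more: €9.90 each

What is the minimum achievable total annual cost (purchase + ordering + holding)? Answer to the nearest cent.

TC* ≈ €681,025.98

Holding cost per unit per year at price C is H = 0.31·C.
Evaluate total cost at each tier's feasible EOQ or, if the EOQ is below the tier, at the tier's minimum quantity.
Tier 1 (€12.40): EOQ = 2961.3 exceeds tier's upper bound 1999, so this tier is dominated.
Tier 2 (€11.32): EOQ = 3099.4 exceeds tier's upper bound 2599, so this tier is dominated.
EOQ at €9.95 = 3305.9 (feasible in tier 3): TC = 67,420×€9.95 + (67,420/3305.9)×250 + (3305.9/2)×0.31×€9.95 = €681,025.98.
EOQ at €9.90 = 3314.2 < 12000, so use break Q=12000: TC = 67,420×€9.90 + (67,420/12000.0)×250 + (12000.0/2)×0.31×€9.90 = €687,276.58.
Lowest total cost among the candidates is at Q = 3305.9.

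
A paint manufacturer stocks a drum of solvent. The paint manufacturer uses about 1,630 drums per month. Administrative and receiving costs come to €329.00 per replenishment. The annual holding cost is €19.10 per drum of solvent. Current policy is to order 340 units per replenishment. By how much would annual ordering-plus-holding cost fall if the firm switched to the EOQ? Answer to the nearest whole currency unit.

Annual demand D = 1,630 × 12 = 19,560.
EOQ = √(2DS/H) = √(2 × 19,560 × 329 / 19.1) ≈ 820.88.
Cost at Q* = (D/Q*)S + (Q*/2)H = √(2DSH) ≈ €15,678.84.
Cost at Q = 340: (19,560/340)×329 + (340/2)×19.1 = €18,927.18 + €3,247.00 = €22,174.18.
Excess = €22,174.18 − €15,678.84 = €6,495.33.

Extra cost ≈ €6,495 per year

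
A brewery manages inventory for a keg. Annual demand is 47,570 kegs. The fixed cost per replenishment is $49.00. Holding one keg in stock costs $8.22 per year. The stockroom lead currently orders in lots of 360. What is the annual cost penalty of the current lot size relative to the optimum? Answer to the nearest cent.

EOQ = √(2DS/H) = √(2 × 47,570 × 49 / 8.22) ≈ 753.08.
Cost at Q* = (D/Q*)S + (Q*/2)H = √(2DSH) ≈ $6,190.35.
Cost at Q = 360: (47,570/360)×49 + (360/2)×8.22 = $6,474.81 + $1,479.60 = $7,954.41.
Excess = $7,954.41 − $6,190.35 = $1,764.05.

Extra cost ≈ $1,764.05 per year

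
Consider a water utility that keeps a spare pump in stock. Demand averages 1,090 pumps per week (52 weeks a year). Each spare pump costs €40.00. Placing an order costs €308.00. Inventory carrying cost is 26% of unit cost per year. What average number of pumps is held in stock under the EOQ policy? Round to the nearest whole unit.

Annual demand D = 1,090 × 52 = 56,680.
Holding cost H = 0.26 × €40.00 = €10.4000 per unit per year.
The optimal lot size = √(2DS/H) = √(2 × 56,680 × 308 / 10.4) ≈ 1832.27.
Average inventory = Q*/2 ≈ 1832.27 / 2 = 916.133.

Average inventory ≈ 916 pumps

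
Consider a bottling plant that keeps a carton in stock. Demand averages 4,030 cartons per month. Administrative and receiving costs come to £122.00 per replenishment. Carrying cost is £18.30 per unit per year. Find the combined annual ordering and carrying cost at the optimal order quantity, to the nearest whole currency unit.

TC* ≈ £14,695

Annual demand D = 4,030 × 12 = 48,360.
EOQ = √(2DS/H) = √(2 × 48,360 × 122 / 18.3) ≈ 802.99.
At Q*, ordering cost (D/Q*)S equals holding cost (Q*/2)H, each = √(DSH/2).
Minimum total = √(2DSH) = √(2 × 48,360 × 122 × 18.3) ≈ 14694.797.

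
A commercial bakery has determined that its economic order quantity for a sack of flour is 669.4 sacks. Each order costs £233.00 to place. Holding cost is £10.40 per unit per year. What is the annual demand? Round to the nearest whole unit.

D ≈ 10,000 sacks per year

Squaring Q* = √(2DS/H) gives Q*² = 2DS/H.
From Q* = √(2DS/H): D = Q*²H / (2S) = 669.4² × 10.4 / (2 × 233) = 10000.434.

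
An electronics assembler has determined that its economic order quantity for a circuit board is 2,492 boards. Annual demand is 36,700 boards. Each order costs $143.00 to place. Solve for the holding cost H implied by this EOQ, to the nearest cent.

H ≈ $1.69

Squaring Q* = √(2DS/H) gives Q*² = 2DS/H.
From Q* = √(2DS/H): H = 2DS / Q*² = 2 × 36,700 × 143 / 2,492² = 1.6902.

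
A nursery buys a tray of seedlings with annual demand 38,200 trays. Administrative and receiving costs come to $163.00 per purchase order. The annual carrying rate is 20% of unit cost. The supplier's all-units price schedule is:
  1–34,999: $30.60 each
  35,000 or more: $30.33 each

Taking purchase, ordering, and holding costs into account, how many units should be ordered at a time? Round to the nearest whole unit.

Q* ≈ 1,426 trays

Holding cost per unit per year at price C is H = 0.20·C.
Evaluate total cost at each tier's feasible EOQ or, if the EOQ is below the tier, at the tier's minimum quantity.
EOQ at $30.60 = 1426.5 (feasible in tier 1): TC = 38,200×$30.60 + (38,200/1426.5)×163 + (1426.5/2)×0.20×$30.60 = $1,177,650.04.
EOQ at $30.33 = 1432.8 < 35000, so use break Q=35000: TC = 38,200×$30.33 + (38,200/35000.0)×163 + (35000.0/2)×0.20×$30.33 = $1,264,938.90.
Lowest total cost is $1,177,650.04 at Q = 1426.5.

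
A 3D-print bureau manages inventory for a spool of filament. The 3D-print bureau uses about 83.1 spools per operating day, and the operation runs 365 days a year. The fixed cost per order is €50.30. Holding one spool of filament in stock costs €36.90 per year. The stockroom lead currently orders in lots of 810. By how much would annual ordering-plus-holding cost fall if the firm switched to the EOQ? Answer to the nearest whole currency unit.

Annual demand D = 83.1 × 365 = 30,331.5.
EOQ = √(2DS/H) = √(2 × 30,331.5 × 50.3 / 36.9) ≈ 287.56.
Cost at Q* = (D/Q*)S + (Q*/2)H = √(2DSH) ≈ €10,611.07.
Cost at Q = 810: (30,331.5/810)×50.3 + (810/2)×36.9 = €1,883.55 + €14,944.50 = €16,828.05.
Excess = €16,828.05 − €10,611.07 = €6,216.98.

Extra cost ≈ €6,217 per year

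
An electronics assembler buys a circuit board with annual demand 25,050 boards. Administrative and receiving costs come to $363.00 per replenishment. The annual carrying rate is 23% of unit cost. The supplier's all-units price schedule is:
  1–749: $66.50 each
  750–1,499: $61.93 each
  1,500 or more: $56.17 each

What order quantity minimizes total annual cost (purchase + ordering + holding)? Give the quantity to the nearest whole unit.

Holding cost per unit per year at price C is H = 0.23·C.
Candidates are each tier's EOQ (if it falls in that tier) and each price-break quantity.
Tier 1 ($66.50): EOQ = 1090.4 exceeds tier's upper bound 749, so this tier is dominated.
EOQ at $61.93 = 1129.9 (feasible in tier 2): TC = 25,050×$61.93 + (25,050/1129.9)×363 + (1129.9/2)×0.23×$61.93 = $1,567,441.34.
EOQ at $56.17 = 1186.5 < 1500, so use break Q=1500: TC = 25,050×$56.17 + (25,050/1500.0)×363 + (1500.0/2)×0.23×$56.17 = $1,422,809.93.
Lowest total cost is $1,422,809.93 at Q = 1500.0.

Q* ≈ 1,500 boards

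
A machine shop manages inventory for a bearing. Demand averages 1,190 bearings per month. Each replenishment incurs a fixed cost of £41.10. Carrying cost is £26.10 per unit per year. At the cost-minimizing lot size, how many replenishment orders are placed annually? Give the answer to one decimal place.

N ≈ 67.3 orders per year

Annual demand D = 1,190 × 12 = 14,280.
The optimal lot size = √(2DS/H) = √(2 × 14,280 × 41.1 / 26.1) ≈ 212.07.
Orders per year = D / Q* = 14,280 / 212.07 ≈ 67.336.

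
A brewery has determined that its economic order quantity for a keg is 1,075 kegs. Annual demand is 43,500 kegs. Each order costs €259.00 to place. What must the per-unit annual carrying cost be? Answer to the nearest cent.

H ≈ €19.50

Invert the EOQ relation Q*² = 2DS/H.
From Q* = √(2DS/H): H = 2DS / Q*² = 2 × 43,500 × 259 / 1,075² = 19.4985.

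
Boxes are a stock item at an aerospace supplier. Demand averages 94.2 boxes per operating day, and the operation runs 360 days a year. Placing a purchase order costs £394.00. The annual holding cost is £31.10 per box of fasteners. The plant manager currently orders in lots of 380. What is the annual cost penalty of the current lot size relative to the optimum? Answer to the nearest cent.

Annual demand D = 94.2 × 360 = 33,912.
EOQ = √(2DS/H) = √(2 × 33,912 × 394 / 31.1) ≈ 926.96.
Cost at Q* = (D/Q*)S + (Q*/2)H = √(2DSH) ≈ £28,828.36.
Cost at Q = 380: (33,912/380)×394 + (380/2)×31.1 = £35,161.39 + £5,909.00 = £41,070.39.
Excess = £41,070.39 − £28,828.36 = £12,242.02.

Extra cost ≈ £12,242.02 per year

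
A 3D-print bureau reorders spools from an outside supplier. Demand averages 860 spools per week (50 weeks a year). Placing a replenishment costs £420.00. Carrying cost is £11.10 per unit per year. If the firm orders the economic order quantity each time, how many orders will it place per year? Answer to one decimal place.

N ≈ 23.8 orders per year

Annual demand D = 860 × 50 = 43,000.
Q* = √(2DS/H) = √(2 × 43,000 × 420 / 11.1) ≈ 1803.90.
Orders per year = D / Q* = 43,000 / 1803.90 ≈ 23.837.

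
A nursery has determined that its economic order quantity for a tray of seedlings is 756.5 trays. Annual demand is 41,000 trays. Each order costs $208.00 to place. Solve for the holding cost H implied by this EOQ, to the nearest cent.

H ≈ $29.80

The basic EOQ model gives Q* = √(2DS/H); rearrange for the unknown.
From Q* = √(2DS/H): H = 2DS / Q*² = 2 × 41,000 × 208 / 756.5² = 29.8030.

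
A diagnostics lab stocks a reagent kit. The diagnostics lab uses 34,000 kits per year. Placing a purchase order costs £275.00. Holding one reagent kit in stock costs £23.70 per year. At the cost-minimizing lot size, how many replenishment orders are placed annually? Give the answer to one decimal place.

N ≈ 38.3 orders per year

Q* = √(2DS/H) = √(2 × 34,000 × 275 / 23.7) ≈ 888.27.
Orders per year = D / Q* = 34,000 / 888.27 ≈ 38.277.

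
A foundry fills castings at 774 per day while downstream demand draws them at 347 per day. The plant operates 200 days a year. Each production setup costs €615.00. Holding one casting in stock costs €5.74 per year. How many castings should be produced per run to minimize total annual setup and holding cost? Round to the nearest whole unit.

Q* ≈ 5,192 castings

Annual demand D = 347 × 200 = 69,400.
Production build-up factor (1 − d/p) = 1 − 347/774 = 0.5517.
Q* = √(2DS / (H(1 − d/p))) = √(2 × 69,400 × 615 / (5.74 × 0.5517)).
= √(85,362,000 / 3.1666) ≈ 5191.979.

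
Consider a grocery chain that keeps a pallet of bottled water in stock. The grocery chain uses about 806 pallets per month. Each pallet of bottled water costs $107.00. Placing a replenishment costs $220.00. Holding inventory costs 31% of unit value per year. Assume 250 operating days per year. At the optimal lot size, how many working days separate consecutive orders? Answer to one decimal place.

T ≈ 9.3 days

Annual demand D = 806 × 12 = 9,672.
Holding cost H = 0.31 × $107.00 = $33.1700 per unit per year.
EOQ = √(2DS/H) = √(2 × 9,672 × 220 / 33.17) ≈ 358.19.
Cycle time = Q*/D × 250 = 358.19 / 9,672 × 250 ≈ 9.258 days.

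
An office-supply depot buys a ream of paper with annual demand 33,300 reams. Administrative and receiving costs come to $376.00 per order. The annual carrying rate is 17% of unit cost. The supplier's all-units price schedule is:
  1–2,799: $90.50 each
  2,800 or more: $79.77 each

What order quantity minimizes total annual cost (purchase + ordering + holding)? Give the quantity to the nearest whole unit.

Holding cost per unit per year at price C is H = 0.17·C.
Candidates are each tier's EOQ (if it falls in that tier) and each price-break quantity.
EOQ at $90.50 = 1275.8 (feasible in tier 1): TC = 33,300×$90.50 + (33,300/1275.8)×376 + (1275.8/2)×0.17×$90.50 = $3,033,278.17.
EOQ at $79.77 = 1358.9 < 2800, so use break Q=2800: TC = 33,300×$79.77 + (33,300/2800.0)×376 + (2800.0/2)×0.17×$79.77 = $2,679,797.97.
Lowest total cost is $2,679,797.97 at Q = 2800.0.

Q* ≈ 2,800 reams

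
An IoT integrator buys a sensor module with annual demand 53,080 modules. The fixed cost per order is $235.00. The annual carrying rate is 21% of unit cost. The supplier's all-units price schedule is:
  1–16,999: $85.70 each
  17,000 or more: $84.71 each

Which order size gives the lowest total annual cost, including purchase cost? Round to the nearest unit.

Q* ≈ 1,177 modules

Holding cost per unit per year at price C is H = 0.21·C.
Evaluate total cost at each tier's feasible EOQ or, if the EOQ is below the tier, at the tier's minimum quantity.
EOQ at $85.70 = 1177.4 (feasible in tier 1): TC = 53,080×$85.70 + (53,080/1177.4)×235 + (1177.4/2)×0.21×$85.70 = $4,570,145.19.
EOQ at $84.71 = 1184.2 < 17000, so use break Q=17000: TC = 53,080×$84.71 + (53,080/17000.0)×235 + (17000.0/2)×0.21×$84.71 = $4,648,347.90.
Lowest total cost is $4,570,145.19 at Q = 1177.4.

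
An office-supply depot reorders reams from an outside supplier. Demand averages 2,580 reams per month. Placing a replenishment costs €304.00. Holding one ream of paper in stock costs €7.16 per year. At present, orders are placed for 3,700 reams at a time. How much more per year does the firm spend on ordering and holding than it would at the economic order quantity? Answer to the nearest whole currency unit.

Annual demand D = 2,580 × 12 = 30,960.
EOQ = √(2DS/H) = √(2 × 30,960 × 304 / 7.16) ≈ 1621.42.
Cost at Q* = (D/Q*)S + (Q*/2)H = √(2DSH) ≈ €11,609.37.
Cost at Q = 3,700: (30,960/3,700)×304 + (3,700/2)×7.16 = €2,543.74 + €13,246.00 = €15,789.74.
Excess = €15,789.74 − €11,609.37 = €4,180.37.

Extra cost ≈ €4,180 per year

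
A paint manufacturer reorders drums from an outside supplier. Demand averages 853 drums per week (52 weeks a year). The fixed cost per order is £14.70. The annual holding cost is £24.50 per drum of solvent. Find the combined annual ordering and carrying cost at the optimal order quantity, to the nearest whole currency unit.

TC* ≈ £5,652

Annual demand D = 853 × 52 = 44,356.
The optimal lot size = √(2DS/H) = √(2 × 44,356 × 14.7 / 24.5) ≈ 230.71.
At Q*, ordering cost (D/Q*)S equals holding cost (Q*/2)H, each = √(DSH/2).
Minimum total = √(2DSH) = √(2 × 44,356 × 14.7 × 24.5) ≈ 5652.400.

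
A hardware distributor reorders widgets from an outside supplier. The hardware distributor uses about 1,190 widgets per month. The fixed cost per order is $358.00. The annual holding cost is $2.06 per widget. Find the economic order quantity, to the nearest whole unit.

Q* ≈ 2,228 widgets

Annual demand D = 1,190 × 12 = 14,280.
EOQ = √(2DS / H) = √(2 × 14,280 × 358 / 2.06).
= √(10,224,480 / 2.06) = √4,963,339.8058 ≈ 2227.855.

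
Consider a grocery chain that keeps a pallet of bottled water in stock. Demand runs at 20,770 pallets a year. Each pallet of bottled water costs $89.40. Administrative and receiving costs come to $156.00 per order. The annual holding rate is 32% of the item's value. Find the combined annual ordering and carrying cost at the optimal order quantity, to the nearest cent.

Holding cost H = 0.32 × $89.40 = $28.6080 per unit per year.
Q* = √(2DS/H) = √(2 × 20,770 × 156 / 28.608) ≈ 475.94.
At the optimum the two cost components are equal, so total cost = 2·(Q*/2)H = Q*·H.
Minimum total = √(2DSH) = √(2 × 20,770 × 156 × 28.608) ≈ 13615.679.

TC* ≈ $13,615.68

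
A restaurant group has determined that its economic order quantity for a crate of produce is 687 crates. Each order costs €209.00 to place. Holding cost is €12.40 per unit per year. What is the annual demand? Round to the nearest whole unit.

D ≈ 14,001 crates per year

The basic EOQ model gives Q* = √(2DS/H); rearrange for the unknown.
From Q* = √(2DS/H): D = Q*²H / (2S) = 687² × 12.4 / (2 × 209) = 14000.994.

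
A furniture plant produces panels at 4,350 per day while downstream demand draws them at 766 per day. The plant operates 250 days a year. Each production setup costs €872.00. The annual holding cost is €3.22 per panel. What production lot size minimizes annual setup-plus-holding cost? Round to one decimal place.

Q* ≈ 11,219.9 panels

Annual demand D = 766 × 250 = 191,500.
Production build-up factor (1 − d/p) = 1 − 766/4,350 = 0.8239.
Q* = √(2DS / (H(1 − d/p))) = √(2 × 191,500 × 872 / (3.22 × 0.8239)).
= √(333,976,000 / 2.653) ≈ 11219.934.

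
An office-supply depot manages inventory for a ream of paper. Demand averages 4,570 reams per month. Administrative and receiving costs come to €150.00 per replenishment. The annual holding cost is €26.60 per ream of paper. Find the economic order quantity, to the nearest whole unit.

Annual demand D = 4,570 × 12 = 54,840.
EOQ = √(2DS / H) = √(2 × 54,840 × 150 / 26.6).
= √(16,452,000 / 26.6) = √618,496.2406 ≈ 786.445.

Q* ≈ 786 reams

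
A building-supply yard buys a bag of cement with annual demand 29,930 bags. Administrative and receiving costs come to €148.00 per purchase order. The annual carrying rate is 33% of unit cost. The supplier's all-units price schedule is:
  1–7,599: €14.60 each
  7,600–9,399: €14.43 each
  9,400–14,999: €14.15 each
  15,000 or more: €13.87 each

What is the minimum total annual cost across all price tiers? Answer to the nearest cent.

Holding cost per unit per year at price C is H = 0.33·C.
For each price level, check whether its EOQ is feasible; otherwise the best quantity at that price is the breakpoint.
EOQ at €14.60 = 1356.0 (feasible in tier 1): TC = 29,930×€14.60 + (29,930/1356.0)×148 + (1356.0/2)×0.33×€14.60 = €443,511.30.
EOQ at €14.43 = 1364.0 < 7600, so use break Q=7600: TC = 29,930×€14.43 + (29,930/7600.0)×148 + (7600.0/2)×0.33×€14.43 = €450,567.97.
EOQ at €14.15 = 1377.4 < 9400, so use break Q=9400: TC = 29,930×€14.15 + (29,930/9400.0)×148 + (9400.0/2)×0.33×€14.15 = €445,927.39.
EOQ at €13.87 = 1391.2 < 15000, so use break Q=15000: TC = 29,930×€13.87 + (29,930/15000.0)×148 + (15000.0/2)×0.33×€13.87 = €449,752.66.
Lowest total cost among the candidates is at Q = 1356.0.

TC* ≈ €443,511.30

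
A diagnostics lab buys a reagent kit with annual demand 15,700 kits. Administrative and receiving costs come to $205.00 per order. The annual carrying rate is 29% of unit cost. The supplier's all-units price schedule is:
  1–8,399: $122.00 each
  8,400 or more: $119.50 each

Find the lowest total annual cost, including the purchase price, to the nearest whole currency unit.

TC* ≈ $1,930,491

Holding cost per unit per year at price C is H = 0.29·C.
Evaluate total cost at each tier's feasible EOQ or, if the EOQ is below the tier, at the tier's minimum quantity.
EOQ at $122.00 = 426.5 (feasible in tier 1): TC = 15,700×$122.00 + (15,700/426.5)×205 + (426.5/2)×0.29×$122.00 = $1,930,491.09.
EOQ at $119.50 = 431.0 < 8400, so use break Q=8400: TC = 15,700×$119.50 + (15,700/8400.0)×205 + (8400.0/2)×0.29×$119.50 = $2,022,084.15.
Lowest total cost among the candidates is at Q = 426.5.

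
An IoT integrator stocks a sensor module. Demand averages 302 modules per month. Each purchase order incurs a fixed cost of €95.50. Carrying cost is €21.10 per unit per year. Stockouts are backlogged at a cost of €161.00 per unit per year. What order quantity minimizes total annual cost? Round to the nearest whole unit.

Annual demand D = 302 × 12 = 3,624.
With planned backorders, Q* = √(2DS/H) · √((H+B)/B).
√(2DS/H) = √(2 × 3,624 × 95.5 / 21.1) = 181.121.
√((H+B)/B) = √((21.1+161)/161) = 1.0635.
Q* ≈ 192.625.

Q* ≈ 193 modules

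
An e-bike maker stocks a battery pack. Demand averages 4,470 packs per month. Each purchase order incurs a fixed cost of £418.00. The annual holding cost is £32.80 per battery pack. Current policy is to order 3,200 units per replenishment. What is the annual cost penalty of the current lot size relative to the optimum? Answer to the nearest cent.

Extra cost ≈ £21,135.04 per year

Annual demand D = 4,470 × 12 = 53,640.
EOQ = √(2DS/H) = √(2 × 53,640 × 418 / 32.8) ≈ 1169.26.
Cost at Q* = (D/Q*)S + (Q*/2)H = √(2DSH) ≈ £38,351.68.
Cost at Q = 3,200: (53,640/3,200)×418 + (3,200/2)×32.8 = £7,006.72 + £52,480.00 = £59,486.72.
Excess = £59,486.72 − £38,351.68 = £21,135.04.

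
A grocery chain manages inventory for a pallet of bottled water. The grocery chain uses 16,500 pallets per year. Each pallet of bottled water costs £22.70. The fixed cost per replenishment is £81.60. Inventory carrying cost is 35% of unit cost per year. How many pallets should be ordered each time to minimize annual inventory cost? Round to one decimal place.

Holding cost H = 0.35 × £22.70 = £7.9450 per unit per year.
EOQ = √(2DS / H) = √(2 × 16,500 × 81.6 / 7.945).
= √(2,692,800 / 7.945) = √338,930.1447 ≈ 582.177.

Q* ≈ 582.2 pallets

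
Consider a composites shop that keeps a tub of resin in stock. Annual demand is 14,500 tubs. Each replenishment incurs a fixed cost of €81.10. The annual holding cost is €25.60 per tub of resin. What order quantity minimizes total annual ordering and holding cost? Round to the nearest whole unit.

EOQ = √(2DS / H) = √(2 × 14,500 × 81.1 / 25.6).
= √(2,351,900 / 25.6) = √91,871.0938 ≈ 303.102.

Q* ≈ 303 tubs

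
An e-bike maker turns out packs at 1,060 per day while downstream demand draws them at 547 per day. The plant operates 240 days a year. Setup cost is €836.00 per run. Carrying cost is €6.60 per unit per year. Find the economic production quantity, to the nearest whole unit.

Annual demand D = 547 × 240 = 131,280.
Production build-up factor (1 − d/p) = 1 − 547/1,060 = 0.4840.
Q* = √(2DS / (H(1 − d/p))) = √(2 × 131,280 × 836 / (6.6 × 0.4840)).
= √(219,500,160 / 3.1942) ≈ 8289.717.

Q* ≈ 8,290 packs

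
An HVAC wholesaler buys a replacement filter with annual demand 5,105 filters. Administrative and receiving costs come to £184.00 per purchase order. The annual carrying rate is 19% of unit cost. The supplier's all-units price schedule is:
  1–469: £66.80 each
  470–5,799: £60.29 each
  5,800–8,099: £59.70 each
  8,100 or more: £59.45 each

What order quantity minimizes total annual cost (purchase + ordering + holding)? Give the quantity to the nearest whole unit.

Holding cost per unit per year at price C is H = 0.19·C.
Evaluate total cost at each tier's feasible EOQ or, if the EOQ is below the tier, at the tier's minimum quantity.
EOQ at £66.80 = 384.7 (feasible in tier 1): TC = 5,105×£66.80 + (5,105/384.7)×184 + (384.7/2)×0.19×£66.80 = £345,897.00.
EOQ at £60.29 = 405.0 < 470, so use break Q=470: TC = 5,105×£60.29 + (5,105/470.0)×184 + (470.0/2)×0.19×£60.29 = £312,470.95.
EOQ at £59.70 = 407.0 < 5800, so use break Q=5800: TC = 5,105×£59.70 + (5,105/5800.0)×184 + (5800.0/2)×0.19×£59.70 = £337,825.15.
EOQ at £59.45 = 407.8 < 8100, so use break Q=8100: TC = 5,105×£59.45 + (5,105/8100.0)×184 + (8100.0/2)×0.19×£59.45 = £349,354.99.
Lowest total cost is £312,470.95 at Q = 470.0.

Q* ≈ 470 filters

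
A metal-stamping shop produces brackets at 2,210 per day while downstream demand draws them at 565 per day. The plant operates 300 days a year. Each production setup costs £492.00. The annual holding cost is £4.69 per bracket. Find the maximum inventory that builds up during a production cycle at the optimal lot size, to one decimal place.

Annual demand D = 565 × 300 = 169,500.
Production build-up factor (1 − d/p) = 1 − 565/2,210 = 0.7443.
Q* = √(2DS / (H(1 − d/p))) = √(2 × 169,500 × 492 / (4.69 × 0.7443)).
= √(166,788,000 / 3.491) ≈ 6912.087.
Maximum inventory = Q*(1 − d/p) = 6912.087 × 0.7443 ≈ 5144.969.

I_max ≈ 5,145.0 brackets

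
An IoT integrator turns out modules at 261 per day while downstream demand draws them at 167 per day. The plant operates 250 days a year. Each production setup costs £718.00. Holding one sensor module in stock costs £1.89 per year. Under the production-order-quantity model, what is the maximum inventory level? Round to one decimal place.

I_max ≈ 3,380.0 modules

Annual demand D = 167 × 250 = 41,750.
Production build-up factor (1 − d/p) = 1 − 167/261 = 0.3602.
Q* = √(2DS / (H(1 − d/p))) = √(2 × 41,750 × 718 / (1.89 × 0.3602)).
= √(59,953,000 / 0.6807) ≈ 9384.927.
Maximum inventory = Q*(1 − d/p) = 9384.927 × 0.3602 ≈ 3380.012.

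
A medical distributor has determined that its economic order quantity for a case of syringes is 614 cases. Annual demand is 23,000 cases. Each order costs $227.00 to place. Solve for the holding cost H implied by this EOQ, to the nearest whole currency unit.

Squaring Q* = √(2DS/H) gives Q*² = 2DS/H.
From Q* = √(2DS/H): H = 2DS / Q*² = 2 × 23,000 × 227 / 614² = 27.6979.

H ≈ $28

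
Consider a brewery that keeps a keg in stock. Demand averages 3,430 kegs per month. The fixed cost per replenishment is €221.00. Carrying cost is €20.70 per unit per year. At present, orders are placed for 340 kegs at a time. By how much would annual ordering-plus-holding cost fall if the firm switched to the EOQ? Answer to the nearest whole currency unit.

Annual demand D = 3,430 × 12 = 41,160.
EOQ = √(2DS/H) = √(2 × 41,160 × 221 / 20.7) ≈ 937.48.
Cost at Q* = (D/Q*)S + (Q*/2)H = √(2DSH) ≈ €19,405.91.
Cost at Q = 340: (41,160/340)×221 + (340/2)×20.7 = €26,754.00 + €3,519.00 = €30,273.00.
Excess = €30,273.00 − €19,405.91 = €10,867.09.

Extra cost ≈ €10,867 per year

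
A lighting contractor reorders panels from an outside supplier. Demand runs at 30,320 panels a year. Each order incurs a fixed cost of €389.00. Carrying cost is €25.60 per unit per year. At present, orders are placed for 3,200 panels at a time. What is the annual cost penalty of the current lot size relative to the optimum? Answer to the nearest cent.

EOQ = √(2DS/H) = √(2 × 30,320 × 389 / 25.6) ≈ 959.92.
Cost at Q* = (D/Q*)S + (Q*/2)H = √(2DSH) ≈ €24,573.92.
Cost at Q = 3,200: (30,320/3,200)×389 + (3,200/2)×25.6 = €3,685.77 + €40,960.00 = €44,645.78.
Excess = €44,645.78 − €24,573.92 = €20,071.86.

Extra cost ≈ €20,071.86 per year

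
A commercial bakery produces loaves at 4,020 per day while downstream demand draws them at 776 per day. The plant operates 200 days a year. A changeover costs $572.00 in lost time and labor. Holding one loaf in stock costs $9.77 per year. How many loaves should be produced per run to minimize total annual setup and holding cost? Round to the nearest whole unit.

Q* ≈ 4,746 loaves

Annual demand D = 776 × 200 = 155,200.
Production build-up factor (1 − d/p) = 1 − 776/4,020 = 0.8070.
Q* = √(2DS / (H(1 − d/p))) = √(2 × 155,200 × 572 / (9.77 × 0.8070)).
= √(177,548,800 / 7.884) ≈ 4745.524.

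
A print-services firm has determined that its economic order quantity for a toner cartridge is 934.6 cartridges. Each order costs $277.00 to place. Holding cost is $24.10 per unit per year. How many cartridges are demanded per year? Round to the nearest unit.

D ≈ 37,998 cartridges per year

Invert the EOQ relation Q*² = 2DS/H.
From Q* = √(2DS/H): D = Q*²H / (2S) = 934.6² × 24.1 / (2 × 277) = 37997.833.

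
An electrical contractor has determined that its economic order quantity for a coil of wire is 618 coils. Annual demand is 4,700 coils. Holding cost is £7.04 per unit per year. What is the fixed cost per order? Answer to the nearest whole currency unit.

S ≈ £286

Squaring Q* = √(2DS/H) gives Q*² = 2DS/H.
From Q* = √(2DS/H): S = Q*²H / (2D) = 618² × 7.04 / (2 × 4,700) = 286.0367.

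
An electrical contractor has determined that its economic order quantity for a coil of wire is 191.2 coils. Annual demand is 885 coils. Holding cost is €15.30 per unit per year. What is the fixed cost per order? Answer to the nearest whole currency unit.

S ≈ €316

Squaring Q* = √(2DS/H) gives Q*² = 2DS/H.
From Q* = √(2DS/H): S = Q*²H / (2D) = 191.2² × 15.3 / (2 × 885) = 316.0050.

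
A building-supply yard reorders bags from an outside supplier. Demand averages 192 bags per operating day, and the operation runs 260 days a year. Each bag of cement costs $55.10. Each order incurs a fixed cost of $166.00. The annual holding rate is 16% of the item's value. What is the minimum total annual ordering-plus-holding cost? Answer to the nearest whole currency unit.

Annual demand D = 192 × 260 = 49,920.
Holding cost H = 0.16 × $55.10 = $8.8160 per unit per year.
The optimal lot size = √(2DS/H) = √(2 × 49,920 × 166 / 8.816) ≈ 1371.10.
At Q*, ordering cost (D/Q*)S equals holding cost (Q*/2)H, each = √(DSH/2).
Minimum total = √(2DSH) = √(2 × 49,920 × 166 × 8.816) ≈ 12087.657.

TC* ≈ $12,088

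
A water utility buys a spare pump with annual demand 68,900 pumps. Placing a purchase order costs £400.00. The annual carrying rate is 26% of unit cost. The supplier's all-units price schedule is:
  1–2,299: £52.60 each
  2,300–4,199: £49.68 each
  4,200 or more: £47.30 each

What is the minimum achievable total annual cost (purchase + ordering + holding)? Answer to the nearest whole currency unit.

TC* ≈ £3,291,358

Holding cost per unit per year at price C is H = 0.26·C.
Evaluate total cost at each tier's feasible EOQ or, if the EOQ is below the tier, at the tier's minimum quantity.
EOQ at £52.60 = 2007.6 (feasible in tier 1): TC = 68,900×£52.60 + (68,900/2007.6)×400 + (2007.6/2)×0.26×£52.60 = £3,651,595.80.
EOQ at £49.68 = 2065.7 < 2300, so use break Q=2300: TC = 68,900×£49.68 + (68,900/2300.0)×400 + (2300.0/2)×0.26×£49.68 = £3,449,788.93.
EOQ at £47.30 = 2117.1 < 4200, so use break Q=4200: TC = 68,900×£47.30 + (68,900/4200.0)×400 + (4200.0/2)×0.26×£47.30 = £3,291,357.70.
Lowest total cost among the candidates is at Q = 4200.0.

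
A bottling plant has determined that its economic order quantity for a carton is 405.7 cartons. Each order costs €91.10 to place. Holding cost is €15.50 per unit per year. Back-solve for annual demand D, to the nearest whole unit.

D ≈ 14,002 cartons per year

The basic EOQ model gives Q* = √(2DS/H); rearrange for the unknown.
From Q* = √(2DS/H): D = Q*²H / (2S) = 405.7² × 15.5 / (2 × 91.1) = 14002.105.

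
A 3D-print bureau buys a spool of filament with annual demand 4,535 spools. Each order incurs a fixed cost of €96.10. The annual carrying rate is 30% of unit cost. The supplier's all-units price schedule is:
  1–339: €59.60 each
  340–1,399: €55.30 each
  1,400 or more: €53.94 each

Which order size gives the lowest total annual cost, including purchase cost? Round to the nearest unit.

Q* ≈ 340 spools

Holding cost per unit per year at price C is H = 0.30·C.
Candidates are each tier's EOQ (if it falls in that tier) and each price-break quantity.
EOQ at €59.60 = 220.8 (feasible in tier 1): TC = 4,535×€59.60 + (4,535/220.8)×96.1 + (220.8/2)×0.30×€59.60 = €274,233.75.
EOQ at €55.30 = 229.2 < 340, so use break Q=340: TC = 4,535×€55.30 + (4,535/340.0)×96.1 + (340.0/2)×0.30×€55.30 = €254,887.60.
EOQ at €53.94 = 232.1 < 1400, so use break Q=1400: TC = 4,535×€53.94 + (4,535/1400.0)×96.1 + (1400.0/2)×0.30×€53.94 = €256,256.60.
Lowest total cost is €254,887.60 at Q = 340.0.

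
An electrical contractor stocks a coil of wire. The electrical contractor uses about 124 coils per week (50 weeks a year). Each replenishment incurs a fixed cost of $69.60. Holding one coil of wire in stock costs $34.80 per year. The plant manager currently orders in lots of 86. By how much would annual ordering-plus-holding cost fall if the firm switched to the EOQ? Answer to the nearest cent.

Annual demand D = 124 × 50 = 6,200.
EOQ = √(2DS/H) = √(2 × 6,200 × 69.6 / 34.8) ≈ 157.48.
Cost at Q* = (D/Q*)S + (Q*/2)H = √(2DSH) ≈ $5,480.31.
Cost at Q = 86: (6,200/86)×69.6 + (86/2)×34.8 = $5,017.67 + $1,496.40 = $6,514.07.
Excess = $6,514.07 − $5,480.31 = $1,033.76.

Extra cost ≈ $1,033.76 per year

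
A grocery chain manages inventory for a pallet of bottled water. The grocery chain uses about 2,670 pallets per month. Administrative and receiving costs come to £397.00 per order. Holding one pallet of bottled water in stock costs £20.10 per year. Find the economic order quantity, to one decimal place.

Q* ≈ 1,125.0 pallets

Annual demand D = 2,670 × 12 = 32,040.
EOQ = √(2DS / H) = √(2 × 32,040 × 397 / 20.1).
= √(25,439,760 / 20.1) = √1,265,659.7015 ≈ 1125.015.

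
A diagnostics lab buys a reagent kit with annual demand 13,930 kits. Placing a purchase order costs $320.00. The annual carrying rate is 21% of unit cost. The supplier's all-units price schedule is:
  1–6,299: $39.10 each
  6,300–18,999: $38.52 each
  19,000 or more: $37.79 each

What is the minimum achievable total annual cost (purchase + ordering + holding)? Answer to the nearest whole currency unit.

TC* ≈ $553,219

Holding cost per unit per year at price C is H = 0.21·C.
Evaluate total cost at each tier's feasible EOQ or, if the EOQ is below the tier, at the tier's minimum quantity.
EOQ at $39.10 = 1042.0 (feasible in tier 1): TC = 13,930×$39.10 + (13,930/1042.0)×320 + (1042.0/2)×0.21×$39.10 = $553,218.86.
EOQ at $38.52 = 1049.8 < 6300, so use break Q=6300: TC = 13,930×$38.52 + (13,930/6300.0)×320 + (6300.0/2)×0.21×$38.52 = $562,772.14.
EOQ at $37.79 = 1059.9 < 19000, so use break Q=19000: TC = 13,930×$37.79 + (13,930/19000.0)×320 + (19000.0/2)×0.21×$37.79 = $602,040.36.
Lowest total cost among the candidates is at Q = 1042.0.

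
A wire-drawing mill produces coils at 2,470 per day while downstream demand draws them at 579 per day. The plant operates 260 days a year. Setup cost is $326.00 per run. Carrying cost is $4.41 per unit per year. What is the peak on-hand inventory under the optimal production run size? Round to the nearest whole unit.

I_max ≈ 4,128 coils

Annual demand D = 579 × 260 = 150,540.
Production build-up factor (1 − d/p) = 1 − 579/2,470 = 0.7656.
Q* = √(2DS / (H(1 − d/p))) = √(2 × 150,540 × 326 / (4.41 × 0.7656)).
= √(98,152,080 / 3.3762) ≈ 5391.793.
Maximum inventory = Q*(1 − d/p) = 5391.793 × 0.7656 ≈ 4127.886.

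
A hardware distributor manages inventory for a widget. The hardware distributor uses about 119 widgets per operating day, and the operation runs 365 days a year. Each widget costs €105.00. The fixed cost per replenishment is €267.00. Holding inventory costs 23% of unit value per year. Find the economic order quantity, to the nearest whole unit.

Annual demand D = 119 × 365 = 43,435.
Holding cost H = 0.23 × €105.00 = €24.1500 per unit per year.
EOQ = √(2DS / H) = √(2 × 43,435 × 267 / 24.15).
= √(23,194,290 / 24.15) = √960,426.087 ≈ 980.013.

Q* ≈ 980 widgets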